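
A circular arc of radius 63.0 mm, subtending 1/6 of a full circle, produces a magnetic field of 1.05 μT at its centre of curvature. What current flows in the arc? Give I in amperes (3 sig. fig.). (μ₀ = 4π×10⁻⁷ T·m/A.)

For a circular arc, B = μ₀Iφ/(4πR) with φ in radians; here φ = 1.047 rad.
So I = 4πRB/(μ₀φ) = 4π × 0.063 × 1.05×10⁻⁶ / (4π×10⁻⁷ × 1.047) = 0.632 A.

I ≈ 0.632 A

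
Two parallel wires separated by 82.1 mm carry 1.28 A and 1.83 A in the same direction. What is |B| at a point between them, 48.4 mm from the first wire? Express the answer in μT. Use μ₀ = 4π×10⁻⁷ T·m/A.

Each long wire gives B = μ₀I/(2πd). Distances are d₁ = 0.0484 m and d₂ = 0.0337 m.
B₁ = 5.29×10⁻⁶ T, B₂ = 1.09×10⁻⁵ T.
Between parallel currents the two contributions point in opposite directions, so they subtract. B = |B₁ − B₂| = |5.29×10⁻⁶ − 1.09×10⁻⁵| = 5.57×10⁻⁶ T.

B ≈ 5.57 μT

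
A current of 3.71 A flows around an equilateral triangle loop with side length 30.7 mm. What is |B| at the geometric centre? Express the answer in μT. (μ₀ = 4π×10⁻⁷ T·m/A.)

B ≈ 218 μT

Each side is a finite straight segment at perpendicular distance d = a/(2 tan(π/3)) = 0.008862 m from the centre, with end-angles ±π/3.
One side contributes B₁ = (μ₀I/4πd)·2 sin(π/3) = 7.25×10⁻⁵ T.
All 3 sides add in the same direction: B = 3 × 7.25×10⁻⁵ = 2.18×10⁻⁴ T.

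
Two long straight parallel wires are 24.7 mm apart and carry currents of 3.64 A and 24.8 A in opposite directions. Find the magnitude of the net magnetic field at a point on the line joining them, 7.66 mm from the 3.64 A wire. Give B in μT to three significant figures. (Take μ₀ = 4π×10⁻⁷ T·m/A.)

Each long wire gives B = μ₀I/(2πd). Distances are d₁ = 0.00766 m and d₂ = 0.01704 m.
B₁ = 9.50×10⁻⁵ T, B₂ = 2.91×10⁻⁴ T.
Between antiparallel currents both contributions point the same way, so they add. B = B₁ + B₂ = 9.50×10⁻⁵ + 2.91×10⁻⁴ = 3.86×10⁻⁴ T.

B ≈ 386 μT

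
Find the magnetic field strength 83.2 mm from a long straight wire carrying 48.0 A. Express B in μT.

For an infinitely long straight wire, B = μ₀I/(2πd).
B = (4π×10⁻⁷ × 48.0) / (2π × 0.0832) = 1.15×10⁻⁴ T.

B ≈ 115 μT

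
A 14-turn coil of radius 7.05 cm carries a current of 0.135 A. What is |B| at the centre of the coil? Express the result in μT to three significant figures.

B ≈ 16.8 μT

For an N-turn flat coil, B = Nμ₀I/(2R) with R = 0.0705 m.
B = 14 × 1.20×10⁻⁶ T = 1.68×10⁻⁵ T.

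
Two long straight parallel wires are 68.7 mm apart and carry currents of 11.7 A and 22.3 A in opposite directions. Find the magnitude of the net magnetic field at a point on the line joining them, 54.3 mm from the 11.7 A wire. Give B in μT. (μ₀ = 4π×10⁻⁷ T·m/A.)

B ≈ 353 μT

Each long wire gives B = μ₀I/(2πd). Distances are d₁ = 0.0543 m and d₂ = 0.0144 m.
B₁ = 4.31×10⁻⁵ T, B₂ = 3.10×10⁻⁴ T.
Between antiparallel currents both contributions point the same way, so they add. B = B₁ + B₂ = 4.31×10⁻⁵ + 3.10×10⁻⁴ = 3.53×10⁻⁴ T.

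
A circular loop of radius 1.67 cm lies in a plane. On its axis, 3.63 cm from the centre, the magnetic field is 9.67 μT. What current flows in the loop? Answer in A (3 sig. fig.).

I ≈ 3.52 A

On the axis of a loop, B = μ₀IR²/[2(R²+z²)^(3/2)], so I = 2B(R²+z²)^(3/2)/(μ₀R²).
R² + z² = 0.0002789 + 0.001318 = 0.001597 m²; raised to 3/2 gives 6.38×10⁻⁵ m³.
I = 2 × 9.67×10⁻⁶ × 6.38×10⁻⁵ / (1.26×10⁻⁶ × 0.0002789) = 3.52 A.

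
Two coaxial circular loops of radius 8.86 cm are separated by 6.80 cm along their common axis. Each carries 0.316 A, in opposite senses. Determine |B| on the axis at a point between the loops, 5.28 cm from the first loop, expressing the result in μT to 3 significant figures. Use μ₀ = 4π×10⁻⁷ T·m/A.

Each loop contributes B = μ₀IR²/[2(R²+z²)^(3/2)] on the axis, with z measured from that loop.
Loop 1 (z = 0.0528 m): B₁ = 1.42×10⁻⁶ T. Loop 2 (z = 0.0152 m): B₂ = 2.15×10⁻⁶ T.
The fields oppose: B = |B₁ − B₂| = 7.25×10⁻⁷ T.

B ≈ 0.725 μT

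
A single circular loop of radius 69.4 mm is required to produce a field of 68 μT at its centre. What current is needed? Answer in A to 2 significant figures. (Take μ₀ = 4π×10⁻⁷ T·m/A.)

At the centre of a circular loop B = μ₀I/(2R), so I = 2RB/μ₀.
With R = 0.0694 m, I = 2 × 0.0694 × 6.80×10⁻⁵ / (4π×10⁻⁷) = 7.51 A.

I ≈ 7.5 A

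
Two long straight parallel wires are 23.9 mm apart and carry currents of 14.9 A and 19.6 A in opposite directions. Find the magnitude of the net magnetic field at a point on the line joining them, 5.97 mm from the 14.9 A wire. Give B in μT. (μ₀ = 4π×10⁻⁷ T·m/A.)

Each long wire gives B = μ₀I/(2πd). Distances are d₁ = 0.00597 m and d₂ = 0.01793 m.
B₁ = 4.99×10⁻⁴ T, B₂ = 2.19×10⁻⁴ T.
Between antiparallel currents both contributions point the same way, so they add. B = B₁ + B₂ = 4.99×10⁻⁴ + 2.19×10⁻⁴ = 7.18×10⁻⁴ T.

B ≈ 718 μT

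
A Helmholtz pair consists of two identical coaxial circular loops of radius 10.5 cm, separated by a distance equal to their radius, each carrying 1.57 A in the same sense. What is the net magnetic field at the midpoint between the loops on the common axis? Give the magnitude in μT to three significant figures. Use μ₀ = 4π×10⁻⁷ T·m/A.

B ≈ 13.4 μT

Each loop contributes B = μ₀IR²/[2(R²+z²)^(3/2)] on the axis, with z measured from that loop.
Loop 1 (z = 0.0525 m): B₁ = 6.72×10⁻⁶ T. Loop 2 (z = 0.0525 m): B₂ = 6.72×10⁻⁶ T.
The fields add: B = B₁ + B₂ = 1.34×10⁻⁵ T.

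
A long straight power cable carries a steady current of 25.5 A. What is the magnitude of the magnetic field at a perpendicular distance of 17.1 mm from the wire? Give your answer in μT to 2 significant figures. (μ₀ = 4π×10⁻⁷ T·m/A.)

B ≈ 300 μT

For an infinitely long straight wire, B = μ₀I/(2πd).
B = (4π×10⁻⁷ × 25.5) / (2π × 0.0171) = 2.98×10⁻⁴ T.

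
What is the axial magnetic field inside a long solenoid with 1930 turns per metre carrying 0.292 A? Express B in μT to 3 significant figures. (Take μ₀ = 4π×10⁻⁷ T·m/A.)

Inside a long solenoid, B = μ₀nI with n = 1930 turns/m.
B = 4π×10⁻⁷ × 1930 × 0.292 = 7.08×10⁻⁴ T.

B ≈ 708 μT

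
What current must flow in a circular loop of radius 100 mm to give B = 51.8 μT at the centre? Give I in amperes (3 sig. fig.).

At the centre of a circular loop B = μ₀I/(2R), so I = 2RB/μ₀.
With R = 0.1 m, I = 2 × 0.1 × 5.18×10⁻⁵ / (4π×10⁻⁷) = 8.24 A.

I ≈ 8.24 A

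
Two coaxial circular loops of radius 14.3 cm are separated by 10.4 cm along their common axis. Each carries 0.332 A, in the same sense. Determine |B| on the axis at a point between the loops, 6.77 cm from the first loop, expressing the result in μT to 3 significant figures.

Each loop contributes B = μ₀IR²/[2(R²+z²)^(3/2)] on the axis, with z measured from that loop.
Loop 1 (z = 0.0677 m): B₁ = 1.08×10⁻⁶ T. Loop 2 (z = 0.0363 m): B₂ = 1.33×10⁻⁶ T.
The fields add: B = B₁ + B₂ = 2.41×10⁻⁶ T.

B ≈ 2.41 μT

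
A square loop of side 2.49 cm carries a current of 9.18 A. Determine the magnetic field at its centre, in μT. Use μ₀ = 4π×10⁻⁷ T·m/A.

B ≈ 417 μT

Each side is a finite straight segment at perpendicular distance d = a/(2 tan(π/4)) = 0.01245 m from the centre, with end-angles ±π/4.
One side contributes B₁ = (μ₀I/4πd)·2 sin(π/4) = 1.04×10⁻⁴ T.
All 4 sides add in the same direction: B = 4 × 1.04×10⁻⁴ = 4.17×10⁻⁴ T.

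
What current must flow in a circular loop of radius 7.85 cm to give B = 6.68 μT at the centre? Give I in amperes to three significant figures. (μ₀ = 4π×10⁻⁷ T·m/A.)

I ≈ 0.835 A

At the centre of a circular loop B = μ₀I/(2R), so I = 2RB/μ₀.
With R = 0.0785 m, I = 2 × 0.0785 × 6.68×10⁻⁶ / (4π×10⁻⁷) = 0.835 A.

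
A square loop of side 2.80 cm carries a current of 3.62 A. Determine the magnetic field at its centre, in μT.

B ≈ 146 μT

Each side is a finite straight segment at perpendicular distance d = a/(2 tan(π/4)) = 0.014 m from the centre, with end-angles ±π/4.
One side contributes B₁ = (μ₀I/4πd)·2 sin(π/4) = 3.66×10⁻⁵ T.
All 4 sides add in the same direction: B = 4 × 3.66×10⁻⁵ = 1.46×10⁻⁴ T.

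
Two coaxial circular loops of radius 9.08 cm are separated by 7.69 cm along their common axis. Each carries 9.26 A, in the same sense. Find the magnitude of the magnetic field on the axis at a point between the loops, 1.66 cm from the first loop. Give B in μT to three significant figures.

Each loop contributes B = μ₀IR²/[2(R²+z²)^(3/2)] on the axis, with z measured from that loop.
Loop 1 (z = 0.0166 m): B₁ = 6.10×10⁻⁵ T. Loop 2 (z = 0.0603 m): B₂ = 3.70×10⁻⁵ T.
The fields add: B = B₁ + B₂ = 9.80×10⁻⁵ T.

B ≈ 98.0 μT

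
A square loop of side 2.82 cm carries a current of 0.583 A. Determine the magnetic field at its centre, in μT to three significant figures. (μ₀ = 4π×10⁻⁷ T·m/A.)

Each side is a finite straight segment at perpendicular distance d = a/(2 tan(π/4)) = 0.0141 m from the centre, with end-angles ±π/4.
One side contributes B₁ = (μ₀I/4πd)·2 sin(π/4) = 5.85×10⁻⁶ T.
All 4 sides add in the same direction: B = 4 × 5.85×10⁻⁶ = 2.34×10⁻⁵ T.

B ≈ 23.4 μT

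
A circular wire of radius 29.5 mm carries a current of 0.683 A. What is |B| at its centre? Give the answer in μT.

B ≈ 14.5 μT

At the centre of a circular loop the Biot–Savart law gives B = μ₀I/(2R).
B = (4π×10⁻⁷ × 0.683) / (2 × 0.0295) = 1.45×10⁻⁵ T.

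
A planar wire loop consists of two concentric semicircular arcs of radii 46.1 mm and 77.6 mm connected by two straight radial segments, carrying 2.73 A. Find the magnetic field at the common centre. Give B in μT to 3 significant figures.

B ≈ 7.55 μT

The radial connectors point toward the centre, so dl × r̂ = 0 and they contribute nothing.
Each semicircle gives μ₀I/(4R): inner arc 1.86×10⁻⁵ T, outer arc 1.11×10⁻⁵ T.
The two arcs carry current in opposite angular senses, so their fields oppose: B = |1.86×10⁻⁵ − 1.11×10⁻⁵| = 7.55×10⁻⁶ T.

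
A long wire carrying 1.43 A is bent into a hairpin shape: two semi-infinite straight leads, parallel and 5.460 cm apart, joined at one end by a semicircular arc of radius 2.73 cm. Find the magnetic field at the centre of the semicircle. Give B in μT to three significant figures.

The semicircular arc contributes B_arc = μ₀I·π/(4πR) = μ₀I/(4R) = 1.65×10⁻⁵ T.
Each semi-infinite lead is at perpendicular distance R = 0.0273 m from the centre, with the perpendicular foot at its near end, so it contributes μ₀I/(4πR); both point the same way, together 1.05×10⁻⁵ T.
Arc and leads all point the same direction: B = 1.65×10⁻⁵ + 1.05×10⁻⁵ = 2.69×10⁻⁵ T.

B ≈ 26.9 μT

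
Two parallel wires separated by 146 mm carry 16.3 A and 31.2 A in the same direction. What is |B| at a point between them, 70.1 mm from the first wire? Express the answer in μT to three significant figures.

Each long wire gives B = μ₀I/(2πd). Distances are d₁ = 0.0701 m and d₂ = 0.0759 m.
B₁ = 4.65×10⁻⁵ T, B₂ = 8.22×10⁻⁵ T.
Between parallel currents the two contributions point in opposite directions, so they subtract. B = |B₁ − B₂| = |4.65×10⁻⁵ − 8.22×10⁻⁵| = 3.57×10⁻⁵ T.

B ≈ 35.7 μT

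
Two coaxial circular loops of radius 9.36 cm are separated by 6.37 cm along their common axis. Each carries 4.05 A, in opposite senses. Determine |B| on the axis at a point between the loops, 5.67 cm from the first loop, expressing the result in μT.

Each loop contributes B = μ₀IR²/[2(R²+z²)^(3/2)] on the axis, with z measured from that loop.
Loop 1 (z = 0.0567 m): B₁ = 1.70×10⁻⁵ T. Loop 2 (z = 0.007 m): B₂ = 2.70×10⁻⁵ T.
The fields oppose: B = |B₁ − B₂| = 9.95×10⁻⁶ T.

B ≈ 9.95 μT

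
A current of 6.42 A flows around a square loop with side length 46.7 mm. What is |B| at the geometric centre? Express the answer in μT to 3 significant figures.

Each side is a finite straight segment at perpendicular distance d = a/(2 tan(π/4)) = 0.02335 m from the centre, with end-angles ±π/4.
One side contributes B₁ = (μ₀I/4πd)·2 sin(π/4) = 3.89×10⁻⁵ T.
All 4 sides add in the same direction: B = 4 × 3.89×10⁻⁵ = 1.56×10⁻⁴ T.

B ≈ 156 μT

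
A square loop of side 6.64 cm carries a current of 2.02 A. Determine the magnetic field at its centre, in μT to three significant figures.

B ≈ 34.4 μT

Each side is a finite straight segment at perpendicular distance d = a/(2 tan(π/4)) = 0.0332 m from the centre, with end-angles ±π/4.
One side contributes B₁ = (μ₀I/4πd)·2 sin(π/4) = 8.60×10⁻⁶ T.
All 4 sides add in the same direction: B = 4 × 8.60×10⁻⁶ = 3.44×10⁻⁵ T.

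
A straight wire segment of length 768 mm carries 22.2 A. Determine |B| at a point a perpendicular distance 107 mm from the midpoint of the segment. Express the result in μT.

B ≈ 40.0 μT

For a finite straight segment, B = (μ₀I/4πd)(sinθ₁ + sinθ₂), where θ₁, θ₂ are the angles from the perpendicular to each end.
The perpendicular from the point meets the wire at its midpoint, so each end is L/2 = 0.384 m away along the wire.
sinθ₁ = 0.384/√(0.384²+0.107²) = 0.9633; sinθ₂ = 0.384/√(0.384²+0.107²) = 0.9633.
B = (4π×10⁻⁷ × 22.2) / (4π × 0.107) × (0.9633 + 0.9633) = 4.00×10⁻⁵ T.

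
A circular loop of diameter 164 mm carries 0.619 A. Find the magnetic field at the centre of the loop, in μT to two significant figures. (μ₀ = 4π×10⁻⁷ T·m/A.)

At the centre of a circular loop the Biot–Savart law gives B = μ₀I/(2R) (so R = 0.082 m).
B = (4π×10⁻⁷ × 0.619) / (2 × 0.082) = 4.74×10⁻⁶ T.

B ≈ 4.7 μT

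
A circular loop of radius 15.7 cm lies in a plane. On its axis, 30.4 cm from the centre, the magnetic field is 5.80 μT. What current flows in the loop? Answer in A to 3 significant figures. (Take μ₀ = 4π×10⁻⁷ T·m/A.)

I ≈ 15.0 A

On the axis of a loop, B = μ₀IR²/[2(R²+z²)^(3/2)], so I = 2B(R²+z²)^(3/2)/(μ₀R²).
R² + z² = 0.02465 + 0.09242 = 0.1171 m²; raised to 3/2 gives 4.01×10⁻² m³.
I = 2 × 5.80×10⁻⁶ × 4.01×10⁻² / (1.26×10⁻⁶ × 0.02465) = 15.0 A.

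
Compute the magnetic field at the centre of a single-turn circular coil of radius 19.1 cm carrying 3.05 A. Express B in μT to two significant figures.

At the centre of a circular loop the Biot–Savart law gives B = μ₀I/(2R).
B = (4π×10⁻⁷ × 3.05) / (2 × 0.191) = 1.00×10⁻⁵ T.

B ≈ 10 μT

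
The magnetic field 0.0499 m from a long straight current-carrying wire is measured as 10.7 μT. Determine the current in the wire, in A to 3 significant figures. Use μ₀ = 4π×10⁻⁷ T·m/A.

I ≈ 2.67 A

For a long straight wire B = μ₀I/(2πd), so I = 2πdB/μ₀.
I = 2π × 0.0499 × 1.07×10⁻⁵ / (4π×10⁻⁷) = 2.67 A.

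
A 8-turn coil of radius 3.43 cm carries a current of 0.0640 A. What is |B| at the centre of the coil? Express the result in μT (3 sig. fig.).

For an N-turn flat coil, B = Nμ₀I/(2R) with R = 0.0343 m.
B = 8 × 1.17×10⁻⁶ T = 9.38×10⁻⁶ T.

B ≈ 9.38 μT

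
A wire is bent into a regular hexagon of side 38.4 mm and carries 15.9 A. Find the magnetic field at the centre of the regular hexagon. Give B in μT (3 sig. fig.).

B ≈ 287 μT

Each side is a finite straight segment at perpendicular distance d = a/(2 tan(π/6)) = 0.03326 m from the centre, with end-angles ±π/6.
One side contributes B₁ = (μ₀I/4πd)·2 sin(π/6) = 4.78×10⁻⁵ T.
All 6 sides add in the same direction: B = 6 × 4.78×10⁻⁵ = 2.87×10⁻⁴ T.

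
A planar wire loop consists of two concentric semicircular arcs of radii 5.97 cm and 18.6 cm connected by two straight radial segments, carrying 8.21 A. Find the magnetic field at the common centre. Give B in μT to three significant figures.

The radial connectors point toward the centre, so dl × r̂ = 0 and they contribute nothing.
Each semicircle gives μ₀I/(4R): inner arc 4.32×10⁻⁵ T, outer arc 1.39×10⁻⁵ T.
The two arcs carry current in opposite angular senses, so their fields oppose: B = |4.32×10⁻⁵ − 1.39×10⁻⁵| = 2.93×10⁻⁵ T.

B ≈ 29.3 μT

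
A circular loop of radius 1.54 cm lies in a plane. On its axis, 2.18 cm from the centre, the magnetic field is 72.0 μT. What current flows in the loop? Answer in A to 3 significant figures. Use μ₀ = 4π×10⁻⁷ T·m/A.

I ≈ 9.19 A

On the axis of a loop, B = μ₀IR²/[2(R²+z²)^(3/2)], so I = 2B(R²+z²)^(3/2)/(μ₀R²).
R² + z² = 0.0002372 + 0.0004752 = 0.0007124 m²; raised to 3/2 gives 1.90×10⁻⁵ m³.
I = 2 × 7.20×10⁻⁵ × 1.90×10⁻⁵ / (1.26×10⁻⁶ × 0.0002372) = 9.19 A.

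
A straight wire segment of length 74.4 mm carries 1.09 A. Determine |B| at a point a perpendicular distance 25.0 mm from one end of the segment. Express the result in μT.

For a finite straight segment, B = (μ₀I/4πd)(sinθ₁ + sinθ₂), where θ₁, θ₂ are the angles from the perpendicular to each end.
The perpendicular foot is at one end, so the two end-offsets along the wire are 0 and L = 0.0744 m.
sinθ₁ = 0/√(0²+0.025²) = 0.0000; sinθ₂ = 0.0744/√(0.0744²+0.025²) = 0.9479.
B = (4π×10⁻⁷ × 1.09) / (4π × 0.025) × (0.0000 + 0.9479) = 4.13×10⁻⁶ T.

B ≈ 4.13 μT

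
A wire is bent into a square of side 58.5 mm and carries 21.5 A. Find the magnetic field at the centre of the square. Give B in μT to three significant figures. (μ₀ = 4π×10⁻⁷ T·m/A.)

B ≈ 416 μT

Each side is a finite straight segment at perpendicular distance d = a/(2 tan(π/4)) = 0.02925 m from the centre, with end-angles ±π/4.
One side contributes B₁ = (μ₀I/4πd)·2 sin(π/4) = 1.04×10⁻⁴ T.
All 4 sides add in the same direction: B = 4 × 1.04×10⁻⁴ = 4.16×10⁻⁴ T.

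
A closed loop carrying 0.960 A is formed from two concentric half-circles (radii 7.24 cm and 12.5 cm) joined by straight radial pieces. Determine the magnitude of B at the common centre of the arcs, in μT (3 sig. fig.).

B ≈ 1.75 μT

The radial connectors point toward the centre, so dl × r̂ = 0 and they contribute nothing.
Each semicircle gives μ₀I/(4R): inner arc 4.17×10⁻⁶ T, outer arc 2.41×10⁻⁶ T.
The two arcs carry current in opposite angular senses, so their fields oppose: B = |4.17×10⁻⁶ − 2.41×10⁻⁶| = 1.75×10⁻⁶ T.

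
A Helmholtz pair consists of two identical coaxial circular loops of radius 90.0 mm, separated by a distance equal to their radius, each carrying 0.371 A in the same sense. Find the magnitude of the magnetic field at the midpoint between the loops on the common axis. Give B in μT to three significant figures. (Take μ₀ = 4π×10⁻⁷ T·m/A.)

Each loop contributes B = μ₀IR²/[2(R²+z²)^(3/2)] on the axis, with z measured from that loop.
Loop 1 (z = 0.045 m): B₁ = 1.85×10⁻⁶ T. Loop 2 (z = 0.045 m): B₂ = 1.85×10⁻⁶ T.
The fields add: B = B₁ + B₂ = 3.71×10⁻⁶ T.

B ≈ 3.71 μT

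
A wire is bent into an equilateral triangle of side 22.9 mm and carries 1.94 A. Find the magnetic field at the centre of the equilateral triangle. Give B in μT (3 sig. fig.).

B ≈ 152 μT

Each side is a finite straight segment at perpendicular distance d = a/(2 tan(π/3)) = 0.006611 m from the centre, with end-angles ±π/3.
One side contributes B₁ = (μ₀I/4πd)·2 sin(π/3) = 5.08×10⁻⁵ T.
All 3 sides add in the same direction: B = 3 × 5.08×10⁻⁵ = 1.52×10⁻⁴ T.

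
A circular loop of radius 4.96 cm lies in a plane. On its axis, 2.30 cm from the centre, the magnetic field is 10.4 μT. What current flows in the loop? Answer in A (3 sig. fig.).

I ≈ 1.10 A

On the axis of a loop, B = μ₀IR²/[2(R²+z²)^(3/2)], so I = 2B(R²+z²)^(3/2)/(μ₀R²).
R² + z² = 0.00246 + 0.000529 = 0.002989 m²; raised to 3/2 gives 1.63×10⁻⁴ m³.
I = 2 × 1.04×10⁻⁵ × 1.63×10⁻⁴ / (1.26×10⁻⁶ × 0.00246) = 1.10 A.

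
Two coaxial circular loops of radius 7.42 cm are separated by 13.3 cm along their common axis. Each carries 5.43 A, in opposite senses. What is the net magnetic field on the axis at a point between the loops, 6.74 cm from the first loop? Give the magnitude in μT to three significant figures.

Each loop contributes B = μ₀IR²/[2(R²+z²)^(3/2)] on the axis, with z measured from that loop.
Loop 1 (z = 0.0674 m): B₁ = 1.86×10⁻⁵ T. Loop 2 (z = 0.0656 m): B₂ = 1.93×10⁻⁵ T.
The fields oppose: B = |B₁ − B₂| = 6.87×10⁻⁷ T.

B ≈ 0.687 μT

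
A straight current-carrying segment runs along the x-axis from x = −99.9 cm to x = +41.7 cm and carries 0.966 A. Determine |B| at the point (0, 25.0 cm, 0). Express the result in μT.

B ≈ 0.706 μT

For a finite straight segment, B = (μ₀I/4πd)(sinθ₁ + sinθ₂), where θ₁, θ₂ are the angles from the perpendicular to each end.
The perpendicular distance is d = 0.25 m; the end-offsets along the wire are a = 0.999 m and b = 0.417 m.
sinθ₁ = 0.999/√(0.999²+0.25²) = 0.9701; sinθ₂ = 0.417/√(0.417²+0.25²) = 0.8577.
B = (4π×10⁻⁷ × 0.966) / (4π × 0.25) × (0.9701 + 0.8577) = 7.06×10⁻⁷ T.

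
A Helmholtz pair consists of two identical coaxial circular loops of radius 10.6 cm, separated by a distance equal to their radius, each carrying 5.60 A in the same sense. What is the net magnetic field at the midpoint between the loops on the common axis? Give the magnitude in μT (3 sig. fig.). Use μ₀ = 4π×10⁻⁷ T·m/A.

Each loop contributes B = μ₀IR²/[2(R²+z²)^(3/2)] on the axis, with z measured from that loop.
Loop 1 (z = 0.053 m): B₁ = 2.38×10⁻⁵ T. Loop 2 (z = 0.053 m): B₂ = 2.38×10⁻⁵ T.
The fields add: B = B₁ + B₂ = 4.75×10⁻⁵ T.

B ≈ 47.5 μT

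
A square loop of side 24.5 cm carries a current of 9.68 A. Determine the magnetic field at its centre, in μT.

Each side is a finite straight segment at perpendicular distance d = a/(2 tan(π/4)) = 0.1225 m from the centre, with end-angles ±π/4.
One side contributes B₁ = (μ₀I/4πd)·2 sin(π/4) = 1.12×10⁻⁵ T.
All 4 sides add in the same direction: B = 4 × 1.12×10⁻⁵ = 4.47×10⁻⁵ T.

B ≈ 44.7 μT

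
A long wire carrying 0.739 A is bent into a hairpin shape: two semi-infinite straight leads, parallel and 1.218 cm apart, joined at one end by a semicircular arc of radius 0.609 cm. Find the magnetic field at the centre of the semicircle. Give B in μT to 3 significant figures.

The semicircular arc contributes B_arc = μ₀I·π/(4πR) = μ₀I/(4R) = 3.81×10⁻⁵ T.
Each semi-infinite lead is at perpendicular distance R = 0.00609 m from the centre, with the perpendicular foot at its near end, so it contributes μ₀I/(4πR); both point the same way, together 2.43×10⁻⁵ T.
Arc and leads all point the same direction: B = 3.81×10⁻⁵ + 2.43×10⁻⁵ = 6.24×10⁻⁵ T.

B ≈ 62.4 μT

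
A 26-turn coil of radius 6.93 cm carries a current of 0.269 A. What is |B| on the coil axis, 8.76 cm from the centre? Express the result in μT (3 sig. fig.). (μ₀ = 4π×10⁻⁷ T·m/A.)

B ≈ 15.1 μT

For an N-turn flat coil, B = Nμ₀IR²/[2(R²+z²)^(3/2)] with R = 0.0693 m, z = 0.0876 m.
B = 26 × 5.82×10⁻⁷ T = 1.51×10⁻⁵ T.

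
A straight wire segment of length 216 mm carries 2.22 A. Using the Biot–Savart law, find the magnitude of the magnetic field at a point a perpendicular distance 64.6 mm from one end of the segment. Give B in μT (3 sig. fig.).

B ≈ 3.29 μT

For a finite straight segment, B = (μ₀I/4πd)(sinθ₁ + sinθ₂), where θ₁, θ₂ are the angles from the perpendicular to each end.
The perpendicular foot is at one end, so the two end-offsets along the wire are 0 and L = 0.216 m.
sinθ₁ = 0/√(0²+0.0646²) = 0.0000; sinθ₂ = 0.216/√(0.216²+0.0646²) = 0.9581.
B = (4π×10⁻⁷ × 2.22) / (4π × 0.0646) × (0.0000 + 0.9581) = 3.29×10⁻⁶ T.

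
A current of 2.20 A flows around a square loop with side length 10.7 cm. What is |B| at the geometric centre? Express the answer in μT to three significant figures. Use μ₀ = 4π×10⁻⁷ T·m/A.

Each side is a finite straight segment at perpendicular distance d = a/(2 tan(π/4)) = 0.0535 m from the centre, with end-angles ±π/4.
One side contributes B₁ = (μ₀I/4πd)·2 sin(π/4) = 5.82×10⁻⁶ T.
All 4 sides add in the same direction: B = 4 × 5.82×10⁻⁶ = 2.33×10⁻⁵ T.

B ≈ 23.3 μT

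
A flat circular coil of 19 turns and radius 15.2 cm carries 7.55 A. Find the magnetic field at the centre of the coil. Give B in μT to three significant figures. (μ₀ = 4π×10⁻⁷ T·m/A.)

For an N-turn flat coil, B = Nμ₀I/(2R) with R = 0.152 m.
B = 19 × 3.12×10⁻⁵ T = 5.93×10⁻⁴ T.

B ≈ 593 μT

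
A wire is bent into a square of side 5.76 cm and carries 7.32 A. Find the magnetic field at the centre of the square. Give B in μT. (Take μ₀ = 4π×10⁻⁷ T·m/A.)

Each side is a finite straight segment at perpendicular distance d = a/(2 tan(π/4)) = 0.0288 m from the centre, with end-angles ±π/4.
One side contributes B₁ = (μ₀I/4πd)·2 sin(π/4) = 3.59×10⁻⁵ T.
All 4 sides add in the same direction: B = 4 × 3.59×10⁻⁵ = 1.44×10⁻⁴ T.

B ≈ 144 μT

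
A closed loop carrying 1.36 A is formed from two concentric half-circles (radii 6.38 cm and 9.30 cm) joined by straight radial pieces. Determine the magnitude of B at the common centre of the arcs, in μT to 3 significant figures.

B ≈ 2.10 μT

The radial connectors point toward the centre, so dl × r̂ = 0 and they contribute nothing.
Each semicircle gives μ₀I/(4R): inner arc 6.70×10⁻⁶ T, outer arc 4.59×10⁻⁶ T.
The two arcs carry current in opposite angular senses, so their fields oppose: B = |6.70×10⁻⁶ − 4.59×10⁻⁶| = 2.10×10⁻⁶ T.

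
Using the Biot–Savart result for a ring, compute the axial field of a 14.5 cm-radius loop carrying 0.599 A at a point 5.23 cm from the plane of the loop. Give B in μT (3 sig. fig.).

On the axis of a circular loop, B = μ₀IR² / [2(R²+z²)^(3/2)].
R² + z² = (0.145)² + (0.0523)² = 0.02376 m², and (R²+z²)^(3/2) = 3.66×10⁻³ m³.
B = (4π×10⁻⁷ × 0.599 × 0.02102) / (2 × 3.66×10⁻³) = 2.16×10⁻⁶ T.

B ≈ 2.16 μT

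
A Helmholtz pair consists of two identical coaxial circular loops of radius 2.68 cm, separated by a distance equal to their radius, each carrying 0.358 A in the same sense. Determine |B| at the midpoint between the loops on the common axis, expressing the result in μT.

Each loop contributes B = μ₀IR²/[2(R²+z²)^(3/2)] on the axis, with z measured from that loop.
Loop 1 (z = 0.0134 m): B₁ = 6.01×10⁻⁶ T. Loop 2 (z = 0.0134 m): B₂ = 6.01×10⁻⁶ T.
The fields add: B = B₁ + B₂ = 1.20×10⁻⁵ T.

B ≈ 12.0 μT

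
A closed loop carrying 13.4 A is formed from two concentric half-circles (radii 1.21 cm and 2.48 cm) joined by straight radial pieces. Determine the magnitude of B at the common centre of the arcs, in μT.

The radial connectors point toward the centre, so dl × r̂ = 0 and they contribute nothing.
Each semicircle gives μ₀I/(4R): inner arc 3.48×10⁻⁴ T, outer arc 1.70×10⁻⁴ T.
The two arcs carry current in opposite angular senses, so their fields oppose: B = |3.48×10⁻⁴ − 1.70×10⁻⁴| = 1.78×10⁻⁴ T.

B ≈ 178 μT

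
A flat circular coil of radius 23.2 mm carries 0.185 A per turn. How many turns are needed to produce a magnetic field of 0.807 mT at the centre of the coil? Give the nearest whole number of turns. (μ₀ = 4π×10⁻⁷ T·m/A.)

For an N-turn coil, B = Nμ₀I/(2R). A single turn gives B₁ = 5.01×10⁻⁶ T with R = 0.0232 m.
N = B/B₁ = 8.07×10⁻⁴ / 5.01×10⁻⁶ = 161.07.

N = 161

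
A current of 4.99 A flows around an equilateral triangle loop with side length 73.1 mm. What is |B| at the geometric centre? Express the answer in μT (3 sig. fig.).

Each side is a finite straight segment at perpendicular distance d = a/(2 tan(π/3)) = 0.0211 m from the centre, with end-angles ±π/3.
One side contributes B₁ = (μ₀I/4πd)·2 sin(π/3) = 4.10×10⁻⁵ T.
All 3 sides add in the same direction: B = 3 × 4.10×10⁻⁵ = 1.23×10⁻⁴ T.

B ≈ 123 μT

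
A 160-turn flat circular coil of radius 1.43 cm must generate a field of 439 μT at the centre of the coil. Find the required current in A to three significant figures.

I ≈ 0.0624 A

For an N-turn coil, B = Nμ₀I/(2R) with R = 0.0143 m, so I = 2RB/(Nμ₀) = 2 × 0.0143 × 4.39×10⁻⁴ / (160 × 4π×10⁻⁷) = 6.24×10⁻² A.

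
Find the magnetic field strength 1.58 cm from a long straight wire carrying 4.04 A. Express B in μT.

B ≈ 51.1 μT

For an infinitely long straight wire, B = μ₀I/(2πd).
B = (4π×10⁻⁷ × 4.04) / (2π × 0.0158) = 5.11×10⁻⁵ T.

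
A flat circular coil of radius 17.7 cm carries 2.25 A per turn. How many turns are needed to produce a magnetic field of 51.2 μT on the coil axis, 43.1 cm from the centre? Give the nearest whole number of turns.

N = 117

For an N-turn coil, B = Nμ₀IR²/[2(R²+z²)^(3/2)]. A single turn gives B₁ = 4.38×10⁻⁷ T with R = 0.177 m, z = 0.431 m.
N = B/B₁ = 5.12×10⁻⁵ / 4.38×10⁻⁷ = 116.93.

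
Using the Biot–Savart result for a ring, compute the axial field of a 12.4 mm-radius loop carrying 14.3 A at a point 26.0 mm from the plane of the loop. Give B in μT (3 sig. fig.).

On the axis of a circular loop, B = μ₀IR² / [2(R²+z²)^(3/2)].
R² + z² = (0.0124)² + (0.026)² = 0.0008298 m², and (R²+z²)^(3/2) = 2.39×10⁻⁵ m³.
B = (4π×10⁻⁷ × 14.3 × 0.0001538) / (2 × 2.39×10⁻⁵) = 5.78×10⁻⁵ T.

B ≈ 57.8 μT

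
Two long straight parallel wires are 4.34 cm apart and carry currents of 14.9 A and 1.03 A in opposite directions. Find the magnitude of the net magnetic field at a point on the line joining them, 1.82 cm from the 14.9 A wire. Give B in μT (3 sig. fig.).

B ≈ 172 μT

Each long wire gives B = μ₀I/(2πd). Distances are d₁ = 0.0182 m and d₂ = 0.0252 m.
B₁ = 1.64×10⁻⁴ T, B₂ = 8.17×10⁻⁶ T.
Between antiparallel currents both contributions point the same way, so they add. B = B₁ + B₂ = 1.64×10⁻⁴ + 8.17×10⁻⁶ = 1.72×10⁻⁴ T.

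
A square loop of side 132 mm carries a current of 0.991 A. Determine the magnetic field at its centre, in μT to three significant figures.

Each side is a finite straight segment at perpendicular distance d = a/(2 tan(π/4)) = 0.066 m from the centre, with end-angles ±π/4.
One side contributes B₁ = (μ₀I/4πd)·2 sin(π/4) = 2.12×10⁻⁶ T.
All 4 sides add in the same direction: B = 4 × 2.12×10⁻⁶ = 8.49×10⁻⁶ T.

B ≈ 8.49 μT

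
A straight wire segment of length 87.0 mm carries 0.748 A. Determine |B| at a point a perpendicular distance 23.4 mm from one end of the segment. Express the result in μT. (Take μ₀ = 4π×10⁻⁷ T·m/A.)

B ≈ 3.09 μT

For a finite straight segment, B = (μ₀I/4πd)(sinθ₁ + sinθ₂), where θ₁, θ₂ are the angles from the perpendicular to each end.
The perpendicular foot is at one end, so the two end-offsets along the wire are 0 and L = 0.087 m.
sinθ₁ = 0/√(0²+0.0234²) = 0.0000; sinθ₂ = 0.087/√(0.087²+0.0234²) = 0.9657.
B = (4π×10⁻⁷ × 0.748) / (4π × 0.0234) × (0.0000 + 0.9657) = 3.09×10⁻⁶ T.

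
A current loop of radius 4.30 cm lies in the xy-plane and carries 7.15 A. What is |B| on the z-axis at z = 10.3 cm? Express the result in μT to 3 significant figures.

On the axis of a circular loop, B = μ₀IR² / [2(R²+z²)^(3/2)].
R² + z² = (0.043)² + (0.103)² = 0.01246 m², and (R²+z²)^(3/2) = 1.39×10⁻³ m³.
B = (4π×10⁻⁷ × 7.15 × 0.001849) / (2 × 1.39×10⁻³) = 5.97×10⁻⁶ T.

B ≈ 5.97 μT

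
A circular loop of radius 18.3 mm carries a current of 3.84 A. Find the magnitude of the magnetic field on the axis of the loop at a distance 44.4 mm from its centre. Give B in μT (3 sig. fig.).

On the axis of a circular loop, B = μ₀IR² / [2(R²+z²)^(3/2)].
R² + z² = (0.0183)² + (0.0444)² = 0.002306 m², and (R²+z²)^(3/2) = 1.11×10⁻⁴ m³.
B = (4π×10⁻⁷ × 3.84 × 0.0003349) / (2 × 1.11×10⁻⁴) = 7.30×10⁻⁶ T.

B ≈ 7.30 μT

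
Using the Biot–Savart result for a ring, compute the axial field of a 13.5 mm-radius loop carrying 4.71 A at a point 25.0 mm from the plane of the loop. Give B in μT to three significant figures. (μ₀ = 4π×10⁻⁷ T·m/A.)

On the axis of a circular loop, B = μ₀IR² / [2(R²+z²)^(3/2)].
R² + z² = (0.0135)² + (0.025)² = 0.0008073 m², and (R²+z²)^(3/2) = 2.29×10⁻⁵ m³.
B = (4π×10⁻⁷ × 4.71 × 0.0001822) / (2 × 2.29×10⁻⁵) = 2.35×10⁻⁵ T.

B ≈ 23.5 μT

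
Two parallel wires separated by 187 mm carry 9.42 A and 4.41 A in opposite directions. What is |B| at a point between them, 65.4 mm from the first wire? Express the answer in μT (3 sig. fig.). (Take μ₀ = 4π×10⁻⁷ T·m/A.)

B ≈ 36.1 μT

Each long wire gives B = μ₀I/(2πd). Distances are d₁ = 0.0654 m and d₂ = 0.1216 m.
B₁ = 2.88×10⁻⁵ T, B₂ = 7.25×10⁻⁶ T.
Between antiparallel currents both contributions point the same way, so they add. B = B₁ + B₂ = 2.88×10⁻⁵ + 7.25×10⁻⁶ = 3.61×10⁻⁵ T.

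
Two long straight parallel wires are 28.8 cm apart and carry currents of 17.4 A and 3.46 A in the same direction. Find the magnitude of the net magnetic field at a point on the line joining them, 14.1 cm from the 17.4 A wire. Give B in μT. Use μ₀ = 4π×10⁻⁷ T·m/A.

B ≈ 20.0 μT

Each long wire gives B = μ₀I/(2πd). Distances are d₁ = 0.141 m and d₂ = 0.147 m.
B₁ = 2.47×10⁻⁵ T, B₂ = 4.71×10⁻⁶ T.
Between parallel currents the two contributions point in opposite directions, so they subtract. B = |B₁ − B₂| = |2.47×10⁻⁵ − 4.71×10⁻⁶| = 2.00×10⁻⁵ T.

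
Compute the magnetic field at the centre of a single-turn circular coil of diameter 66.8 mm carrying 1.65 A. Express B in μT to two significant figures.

At the centre of a circular loop the Biot–Savart law gives B = μ₀I/(2R) (so R = 0.0334 m).
B = (4π×10⁻⁷ × 1.65) / (2 × 0.0334) = 3.10×10⁻⁵ T.

B ≈ 31 μT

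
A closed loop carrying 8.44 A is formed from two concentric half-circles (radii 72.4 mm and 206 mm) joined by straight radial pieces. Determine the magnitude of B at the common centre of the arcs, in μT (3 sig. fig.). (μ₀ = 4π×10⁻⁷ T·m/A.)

B ≈ 23.8 μT

The radial connectors point toward the centre, so dl × r̂ = 0 and they contribute nothing.
Each semicircle gives μ₀I/(4R): inner arc 3.66×10⁻⁵ T, outer arc 1.29×10⁻⁵ T.
The two arcs carry current in opposite angular senses, so their fields oppose: B = |3.66×10⁻⁵ − 1.29×10⁻⁵| = 2.38×10⁻⁵ T.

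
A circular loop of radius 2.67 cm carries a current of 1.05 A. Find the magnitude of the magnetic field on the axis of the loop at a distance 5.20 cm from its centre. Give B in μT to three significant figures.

B ≈ 2.35 μT

On the axis of a circular loop, B = μ₀IR² / [2(R²+z²)^(3/2)].
R² + z² = (0.0267)² + (0.052)² = 0.003417 m², and (R²+z²)^(3/2) = 2.00×10⁻⁴ m³.
B = (4π×10⁻⁷ × 1.05 × 0.0007129) / (2 × 2.00×10⁻⁴) = 2.35×10⁻⁶ T.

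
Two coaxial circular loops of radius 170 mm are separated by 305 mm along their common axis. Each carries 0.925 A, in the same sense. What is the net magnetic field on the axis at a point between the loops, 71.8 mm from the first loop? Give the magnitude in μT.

Each loop contributes B = μ₀IR²/[2(R²+z²)^(3/2)] on the axis, with z measured from that loop.
Loop 1 (z = 0.0718 m): B₁ = 2.67×10⁻⁶ T. Loop 2 (z = 0.2332 m): B₂ = 6.99×10⁻⁷ T.
The fields add: B = B₁ + B₂ = 3.37×10⁻⁶ T.

B ≈ 3.37 μT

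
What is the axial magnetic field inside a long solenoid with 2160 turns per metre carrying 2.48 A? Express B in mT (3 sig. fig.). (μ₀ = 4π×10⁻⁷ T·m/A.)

B ≈ 6.73 mT

Inside a long solenoid, B = μ₀nI with n = 2160 turns/m.
B = 4π×10⁻⁷ × 2160 × 2.48 = 6.73×10⁻³ T.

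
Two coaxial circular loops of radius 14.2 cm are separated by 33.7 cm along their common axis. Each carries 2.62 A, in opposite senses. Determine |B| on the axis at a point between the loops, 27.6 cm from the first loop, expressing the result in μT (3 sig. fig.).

B ≈ 7.88 μT

Each loop contributes B = μ₀IR²/[2(R²+z²)^(3/2)] on the axis, with z measured from that loop.
Loop 1 (z = 0.276 m): B₁ = 1.11×10⁻⁶ T. Loop 2 (z = 0.061 m): B₂ = 8.99×10⁻⁶ T.
The fields oppose: B = |B₁ − B₂| = 7.88×10⁻⁶ T.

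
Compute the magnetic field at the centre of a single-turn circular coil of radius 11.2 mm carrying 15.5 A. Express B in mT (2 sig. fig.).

At the centre of a circular loop the Biot–Savart law gives B = μ₀I/(2R).
B = (4π×10⁻⁷ × 15.5) / (2 × 0.0112) = 8.70×10⁻⁴ T.

B ≈ 0.87 mT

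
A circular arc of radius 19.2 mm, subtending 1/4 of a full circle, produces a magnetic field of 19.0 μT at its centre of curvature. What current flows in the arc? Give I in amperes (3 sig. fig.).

I ≈ 2.32 A

For a circular arc, B = μ₀Iφ/(4πR) with φ in radians; here φ = 1.571 rad.
So I = 4πRB/(μ₀φ) = 4π × 0.0192 × 1.90×10⁻⁵ / (4π×10⁻⁷ × 1.571) = 2.32 A.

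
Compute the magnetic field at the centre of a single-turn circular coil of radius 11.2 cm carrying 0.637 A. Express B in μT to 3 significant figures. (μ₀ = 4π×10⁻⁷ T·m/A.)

At the centre of a circular loop the Biot–Savart law gives B = μ₀I/(2R).
B = (4π×10⁻⁷ × 0.637) / (2 × 0.112) = 3.57×10⁻⁶ T.

B ≈ 3.57 μT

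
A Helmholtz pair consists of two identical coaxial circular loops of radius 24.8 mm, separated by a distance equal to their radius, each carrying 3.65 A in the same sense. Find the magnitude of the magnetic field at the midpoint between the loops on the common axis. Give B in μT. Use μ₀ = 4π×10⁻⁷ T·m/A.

B ≈ 132 μT

Each loop contributes B = μ₀IR²/[2(R²+z²)^(3/2)] on the axis, with z measured from that loop.
Loop 1 (z = 0.0124 m): B₁ = 6.62×10⁻⁵ T. Loop 2 (z = 0.0124 m): B₂ = 6.62×10⁻⁵ T.
The fields add: B = B₁ + B₂ = 1.32×10⁻⁴ T.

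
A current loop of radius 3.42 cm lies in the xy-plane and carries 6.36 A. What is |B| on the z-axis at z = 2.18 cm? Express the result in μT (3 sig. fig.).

B ≈ 70.1 μT

On the axis of a circular loop, B = μ₀IR² / [2(R²+z²)^(3/2)].
R² + z² = (0.0342)² + (0.0218)² = 0.001645 m², and (R²+z²)^(3/2) = 6.67×10⁻⁵ m³.
B = (4π×10⁻⁷ × 6.36 × 0.00117) / (2 × 6.67×10⁻⁵) = 7.01×10⁻⁵ T.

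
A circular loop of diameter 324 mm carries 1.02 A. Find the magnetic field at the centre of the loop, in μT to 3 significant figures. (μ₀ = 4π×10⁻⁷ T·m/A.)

B ≈ 3.96 μT

At the centre of a circular loop the Biot–Savart law gives B = μ₀I/(2R) (so R = 0.162 m).
B = (4π×10⁻⁷ × 1.02) / (2 × 0.162) = 3.96×10⁻⁶ T.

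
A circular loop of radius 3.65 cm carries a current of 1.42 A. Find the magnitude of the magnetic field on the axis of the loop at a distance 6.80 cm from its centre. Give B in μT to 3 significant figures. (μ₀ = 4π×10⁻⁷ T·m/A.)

On the axis of a circular loop, B = μ₀IR² / [2(R²+z²)^(3/2)].
R² + z² = (0.0365)² + (0.068)² = 0.005956 m², and (R²+z²)^(3/2) = 4.60×10⁻⁴ m³.
B = (4π×10⁻⁷ × 1.42 × 0.001332) / (2 × 4.60×10⁻⁴) = 2.59×10⁻⁶ T.

B ≈ 2.59 μT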